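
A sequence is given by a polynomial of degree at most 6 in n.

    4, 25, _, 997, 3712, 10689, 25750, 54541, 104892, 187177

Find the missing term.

186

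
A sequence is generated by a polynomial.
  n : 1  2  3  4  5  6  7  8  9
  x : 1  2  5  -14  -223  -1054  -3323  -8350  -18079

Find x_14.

-264094

First differences: 1  3  -19  -209  -831  -2269  -5027  -9729
Second differences: 2  -22  -190  -622  -1438  -2758  -4702
Third differences: -24  -168  -432  -816  -1320  -1944
Fourth differences: -144  -264  -384  -504  -624
Fifth differences: -120  -120  -120  -120
Fifth differences constant at -120.
-624 − 120 = -744;  -1944 − 744 = -2688;  -4702 − 2688 = -7390;  -9729 − 7390 = -17119;  -18079 − 17119 = -35198
-744 − 120 = -864;  -2688 − 864 = -3552;  -7390 − 3552 = -10942;  -17119 − 10942 = -28061;  -35198 − 28061 = -63259
-864 − 120 = -984;  -3552 − 984 = -4536;  -10942 − 4536 = -15478;  -28061 − 15478 = -43539;  -63259 − 43539 = -106798
-984 − 120 = -1104;  -4536 − 1104 = -5640;  -15478 − 5640 = -21118;  -43539 − 21118 = -64657;  -106798 − 64657 = -171455
-1104 − 120 = -1224;  -5640 − 1224 = -6864;  -21118 − 6864 = -27982;  -64657 − 27982 = -92639;  -171455 − 92639 = -264094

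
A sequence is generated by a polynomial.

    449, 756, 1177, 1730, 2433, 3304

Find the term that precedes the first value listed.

307, 421, 553, 703, 871
114, 132, 150, 168
18, 18, 18
The third differences are constant at 18.
Work back: 114 − 18 = 96;  307 − 96 = 211;  449 − 211 = 238

238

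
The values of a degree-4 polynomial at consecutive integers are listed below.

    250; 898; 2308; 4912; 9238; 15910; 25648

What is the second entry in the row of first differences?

First differences: 648, 1410, 2604, 4326, 6672, 9738
Second differences: 762, 1194, 1722, 2346, 3066
Third differences: 432, 528, 624, 720
Fourth differences: 96, 96, 96

1410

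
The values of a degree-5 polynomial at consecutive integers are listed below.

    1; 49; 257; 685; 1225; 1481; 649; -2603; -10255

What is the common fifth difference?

-120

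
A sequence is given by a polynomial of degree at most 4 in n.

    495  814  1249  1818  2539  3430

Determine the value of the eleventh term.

11065

D1: 319  435  569  721  891
D2: 116  134  152  170
D3: 18  18  18
The third differences are constant (18).
170 + 18 = 188;  891 + 188 = 1079;  3430 + 1079 = 4509
188 + 18 = 206;  1079 + 206 = 1285;  4509 + 1285 = 5794
206 + 18 = 224;  1285 + 224 = 1509;  5794 + 1509 = 7303
224 + 18 = 242;  1509 + 242 = 1751;  7303 + 1751 = 9054
242 + 18 = 260;  1751 + 260 = 2011;  9054 + 2011 = 11065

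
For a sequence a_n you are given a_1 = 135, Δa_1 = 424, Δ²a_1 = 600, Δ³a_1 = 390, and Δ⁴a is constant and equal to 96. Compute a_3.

Build the table forward from the leading diagonal:
Fourth differences: 96, 96, 96
Third differences: 390, 486, 582
Second differences: 600, 990, 1476
First differences: 424, 1024, 2014
a: 135, 559, 1583

1583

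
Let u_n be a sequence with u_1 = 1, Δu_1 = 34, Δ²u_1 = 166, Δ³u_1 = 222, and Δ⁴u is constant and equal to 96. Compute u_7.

Build the table forward from the leading diagonal:
D4: 96, 96, 96, 96, 96, 96, 96
D3: 222, 318, 414, 510, 606, 702, 798
D2: 166, 388, 706, 1120, 1630, 2236, 2938
D1: 34, 200, 588, 1294, 2414, 4044, 6280
u: 1, 35, 235, 823, 2117, 4531, 8575

8575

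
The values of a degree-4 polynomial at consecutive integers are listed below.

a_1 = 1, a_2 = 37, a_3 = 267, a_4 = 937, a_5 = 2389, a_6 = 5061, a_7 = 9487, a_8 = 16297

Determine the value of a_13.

114877

First differences: 36  230  670  1452  2672  4426  6810
Second differences: 194  440  782  1220  1754  2384
Third differences: 246  342  438  534  630
Fourth differences: 96  96  96  96
Fourth differences constant at 96.
630 + 96 = 726;  2384 + 726 = 3110;  6810 + 3110 = 9920;  16297 + 9920 = 26217
726 + 96 = 822;  3110 + 822 = 3932;  9920 + 3932 = 13852;  26217 + 13852 = 40069
822 + 96 = 918;  3932 + 918 = 4850;  13852 + 4850 = 18702;  40069 + 18702 = 58771
918 + 96 = 1014;  4850 + 1014 = 5864;  18702 + 5864 = 24566;  58771 + 24566 = 83337
1014 + 96 = 1110;  5864 + 1110 = 6974;  24566 + 6974 = 31540;  83337 + 31540 = 114877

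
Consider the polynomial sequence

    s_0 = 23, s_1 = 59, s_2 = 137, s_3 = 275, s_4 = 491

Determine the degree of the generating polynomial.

3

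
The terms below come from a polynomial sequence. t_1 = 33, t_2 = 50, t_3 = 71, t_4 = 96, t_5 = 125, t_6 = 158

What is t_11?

17  21  25  29  33
4  4  4  4
The second differences are constant (4).
33 + 4 = 37;  158 + 37 = 195
37 + 4 = 41;  195 + 41 = 236
41 + 4 = 45;  236 + 45 = 281
45 + 4 = 49;  281 + 49 = 330
49 + 4 = 53;  330 + 53 = 383

383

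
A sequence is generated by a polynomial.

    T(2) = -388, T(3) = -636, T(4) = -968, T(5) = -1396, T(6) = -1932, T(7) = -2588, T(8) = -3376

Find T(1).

-212

D1: -248  -332  -428  -536  -656  -788
D2: -84  -96  -108  -120  -132
D3: -12  -12  -12  -12
The third differences are constant at -12.
Work back: -84 + 12 = -72;  -248 + 72 = -176;  -388 + 176 = -212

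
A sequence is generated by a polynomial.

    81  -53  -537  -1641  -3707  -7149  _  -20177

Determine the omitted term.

-12453

Using the first 6 terms:
First differences: -134, -484, -1104, -2066, -3442
Second differences: -350, -620, -962, -1376
Third differences: -270, -342, -414
Fourth differences: -72, -72
Constant fourth difference = -72.
Extend forward: -414 − 72 = -486;  -1376 − 486 = -1862;  -3442 − 1862 = -5304;  -7149 − 5304 = -12453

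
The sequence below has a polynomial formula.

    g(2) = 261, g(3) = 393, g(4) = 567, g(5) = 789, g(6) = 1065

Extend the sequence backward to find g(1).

First differences: 132, 174, 222, 276
Second differences: 42, 48, 54
Third differences: 6, 6
The third differences are constant at 6.
Work back: 42 − 6 = 36;  132 − 36 = 96;  261 − 96 = 165

165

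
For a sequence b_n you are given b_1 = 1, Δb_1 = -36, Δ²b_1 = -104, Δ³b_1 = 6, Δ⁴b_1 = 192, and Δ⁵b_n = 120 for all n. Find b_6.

-79

Build the table forward from the leading diagonal:
D5: 120, 120, 120, 120, 120, 120
D4: 192, 312, 432, 552, 672, 792
D3: 6, 198, 510, 942, 1494, 2166
D2: -104, -98, 100, 610, 1552, 3046
D1: -36, -140, -238, -138, 472, 2024
b: 1, -35, -175, -413, -551, -79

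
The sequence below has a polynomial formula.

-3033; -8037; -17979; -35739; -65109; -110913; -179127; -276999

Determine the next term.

First differences: -5004 , -9942 , -17760 , -29370 , -45804 , -68214 , -97872
Second differences: -4938 , -7818 , -11610 , -16434 , -22410 , -29658
Third differences: -2880 , -3792 , -4824 , -5976 , -7248
Fourth differences: -912 , -1032 , -1152 , -1272
Fifth differences: -120 , -120 , -120
Constant fifth difference = -120, so extend:
-1272 − 120 = -1392;  -7248 − 1392 = -8640;  -29658 − 8640 = -38298;  -97872 − 38298 = -136170;  -276999 − 136170 = -413169

-413169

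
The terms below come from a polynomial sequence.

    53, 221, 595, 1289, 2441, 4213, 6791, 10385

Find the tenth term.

First differences: 168, 374, 694, 1152, 1772, 2578, 3594
Second differences: 206, 320, 458, 620, 806, 1016
Third differences: 114, 138, 162, 186, 210
Fourth differences: 24, 24, 24, 24
Constant fourth difference = 24, so extend:
210 + 24 = 234;  1016 + 234 = 1250;  3594 + 1250 = 4844;  10385 + 4844 = 15229
234 + 24 = 258;  1250 + 258 = 1508;  4844 + 1508 = 6352;  15229 + 6352 = 21581

21581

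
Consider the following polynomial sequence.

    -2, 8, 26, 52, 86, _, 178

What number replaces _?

128

Using the first 5 terms:
D1: 10, 18, 26, 34
D2: 8, 8, 8
Constant second difference = 8.
Extend forward: 34 + 8 = 42;  86 + 42 = 128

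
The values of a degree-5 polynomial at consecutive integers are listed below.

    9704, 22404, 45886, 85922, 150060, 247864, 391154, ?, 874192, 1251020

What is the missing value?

Using the first 7 terms:
Δ: 12700  23482  40036  64138  97804  143290
Δ²: 10782  16554  24102  33666  45486
Δ³: 5772  7548  9564  11820
Δ⁴: 1776  2016  2256
Δ⁵: 240  240
Constant fifth difference = 240.
Extend forward: 2256 + 240 = 2496;  11820 + 2496 = 14316;  45486 + 14316 = 59802;  143290 + 59802 = 203092;  391154 + 203092 = 594246

594246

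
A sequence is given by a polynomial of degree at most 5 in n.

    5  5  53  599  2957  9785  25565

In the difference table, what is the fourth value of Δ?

Δ: 0, 48, 546, 2358, 6828, 15780
Δ²: 48, 498, 1812, 4470, 8952
Δ³: 450, 1314, 2658, 4482
Δ⁴: 864, 1344, 1824
Δ⁵: 480, 480

2358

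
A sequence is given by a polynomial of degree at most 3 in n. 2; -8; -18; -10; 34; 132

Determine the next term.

D1: -10, -10, 8, 44, 98
D2: 0, 18, 36, 54
D3: 18, 18, 18
The third differences are constant (18).
54 + 18 = 72;  98 + 72 = 170;  132 + 170 = 302

302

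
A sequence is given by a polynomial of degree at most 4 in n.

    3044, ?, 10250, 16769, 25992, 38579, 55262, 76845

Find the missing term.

5847

Using the last 6 terms:
Δ: 6519  9223  12587  16683  21583
Δ²: 2704  3364  4096  4900
Δ³: 660  732  804
Δ⁴: 72  72
Constant fourth difference = 72.
Extend backward: 660 − 72 = 588;  2704 − 588 = 2116;  6519 − 2116 = 4403;  10250 − 4403 = 5847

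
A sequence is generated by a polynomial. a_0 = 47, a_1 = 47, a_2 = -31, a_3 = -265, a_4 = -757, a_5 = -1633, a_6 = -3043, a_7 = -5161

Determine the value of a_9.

-12337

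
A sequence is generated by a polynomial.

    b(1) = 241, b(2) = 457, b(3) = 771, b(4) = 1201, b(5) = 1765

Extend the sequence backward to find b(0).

105

Δ: 216, 314, 430, 564
Δ²: 98, 116, 134
Δ³: 18, 18
The third differences are constant at 18.
Work back: 98 − 18 = 80;  216 − 80 = 136;  241 − 136 = 105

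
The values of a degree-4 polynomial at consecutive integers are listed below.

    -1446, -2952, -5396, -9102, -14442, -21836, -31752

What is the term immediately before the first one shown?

-1506  -2444  -3706  -5340  -7394  -9916
-938  -1262  -1634  -2054  -2522
-324  -372  -420  -468
-48  -48  -48
The fourth differences are constant at -48.
Work back: -324 + 48 = -276;  -938 + 276 = -662;  -1506 + 662 = -844;  -1446 + 844 = -602

-602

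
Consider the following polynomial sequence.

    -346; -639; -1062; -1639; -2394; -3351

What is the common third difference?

D1: -293, -423, -577, -755, -957
D2: -130, -154, -178, -202
D3: -24, -24, -24

-24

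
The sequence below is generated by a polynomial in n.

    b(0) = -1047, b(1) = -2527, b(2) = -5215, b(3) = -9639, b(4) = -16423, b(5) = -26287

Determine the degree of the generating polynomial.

D1: -1480, -2688, -4424, -6784, -9864
D2: -1208, -1736, -2360, -3080
D3: -528, -624, -720
D4: -96, -96
The fourth differences are constant, so the polynomial has degree 4.

4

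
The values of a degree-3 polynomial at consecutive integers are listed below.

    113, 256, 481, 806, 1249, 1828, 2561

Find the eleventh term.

D1: 143, 225, 325, 443, 579, 733
D2: 82, 100, 118, 136, 154
D3: 18, 18, 18, 18
Third differences constant at 18.
154 + 18 = 172;  733 + 172 = 905;  2561 + 905 = 3466
172 + 18 = 190;  905 + 190 = 1095;  3466 + 1095 = 4561
190 + 18 = 208;  1095 + 208 = 1303;  4561 + 1303 = 5864
208 + 18 = 226;  1303 + 226 = 1529;  5864 + 1529 = 7393

7393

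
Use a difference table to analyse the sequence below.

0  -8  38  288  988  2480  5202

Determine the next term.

9688

Δ: -8  46  250  700  1492  2722
Δ²: 54  204  450  792  1230
Δ³: 150  246  342  438
Δ⁴: 96  96  96
Constant fourth difference = 96, so extend:
438 + 96 = 534;  1230 + 534 = 1764;  2722 + 1764 = 4486;  5202 + 4486 = 9688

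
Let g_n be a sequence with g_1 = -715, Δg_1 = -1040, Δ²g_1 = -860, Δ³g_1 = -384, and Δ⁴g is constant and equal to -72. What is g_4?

Build the table forward from the leading diagonal:
Δ⁴: -72, -72, -72, -72
Δ³: -384, -456, -528, -600
Δ²: -860, -1244, -1700, -2228
Δ: -1040, -1900, -3144, -4844
g: -715, -1755, -3655, -6799

-6799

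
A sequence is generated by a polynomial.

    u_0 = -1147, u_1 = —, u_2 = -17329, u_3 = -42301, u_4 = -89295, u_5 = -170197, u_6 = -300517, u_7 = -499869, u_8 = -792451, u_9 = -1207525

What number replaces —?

Using the last 8 terms:
-24972  -46994  -80902  -130320  -199352  -292582  -415074
-22022  -33908  -49418  -69032  -93230  -122492
-11886  -15510  -19614  -24198  -29262
-3624  -4104  -4584  -5064
-480  -480  -480
Constant fifth difference = -480.
Extend backward: -3624 + 480 = -3144;  -11886 + 3144 = -8742;  -22022 + 8742 = -13280;  -24972 + 13280 = -11692;  -17329 + 11692 = -5637

-5637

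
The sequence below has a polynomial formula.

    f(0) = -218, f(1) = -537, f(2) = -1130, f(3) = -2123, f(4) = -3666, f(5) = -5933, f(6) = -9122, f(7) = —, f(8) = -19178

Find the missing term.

-13455

Using the first 7 terms:
Δ: -319, -593, -993, -1543, -2267, -3189
Δ²: -274, -400, -550, -724, -922
Δ³: -126, -150, -174, -198
Δ⁴: -24, -24, -24
Constant fourth difference = -24.
Extend forward: -198 − 24 = -222;  -922 − 222 = -1144;  -3189 − 1144 = -4333;  -9122 − 4333 = -13455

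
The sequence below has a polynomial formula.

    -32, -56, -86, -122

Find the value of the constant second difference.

-6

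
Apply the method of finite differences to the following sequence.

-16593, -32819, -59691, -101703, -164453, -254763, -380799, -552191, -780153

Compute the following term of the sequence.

-1077603

Δ: -16226, -26872, -42012, -62750, -90310, -126036, -171392, -227962
Δ²: -10646, -15140, -20738, -27560, -35726, -45356, -56570
Δ³: -4494, -5598, -6822, -8166, -9630, -11214
Δ⁴: -1104, -1224, -1344, -1464, -1584
Δ⁵: -120, -120, -120, -120
Fifth differences constant at -120.
-1584 − 120 = -1704;  -11214 − 1704 = -12918;  -56570 − 12918 = -69488;  -227962 − 69488 = -297450;  -780153 − 297450 = -1077603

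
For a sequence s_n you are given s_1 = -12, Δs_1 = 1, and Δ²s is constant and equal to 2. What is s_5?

4

Build the table forward from the leading diagonal:
D2: 2, 2, 2, 2, 2
D1: 1, 3, 5, 7, 9
s: -12, -11, -8, -3, 4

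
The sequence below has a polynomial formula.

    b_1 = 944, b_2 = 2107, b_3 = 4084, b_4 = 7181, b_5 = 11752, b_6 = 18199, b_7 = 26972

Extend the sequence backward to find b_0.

First differences: 1163, 1977, 3097, 4571, 6447, 8773
Second differences: 814, 1120, 1474, 1876, 2326
Third differences: 306, 354, 402, 450
Fourth differences: 48, 48, 48
The fourth differences are constant at 48.
Work back: 306 − 48 = 258;  814 − 258 = 556;  1163 − 556 = 607;  944 − 607 = 337

337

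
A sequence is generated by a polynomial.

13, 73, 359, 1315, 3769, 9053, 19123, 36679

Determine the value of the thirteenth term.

First differences: 60, 286, 956, 2454, 5284, 10070, 17556
Second differences: 226, 670, 1498, 2830, 4786, 7486
Third differences: 444, 828, 1332, 1956, 2700
Fourth differences: 384, 504, 624, 744
Fifth differences: 120, 120, 120
Constant fifth difference = 120, so extend:
744 + 120 = 864;  2700 + 864 = 3564;  7486 + 3564 = 11050;  17556 + 11050 = 28606;  36679 + 28606 = 65285
864 + 120 = 984;  3564 + 984 = 4548;  11050 + 4548 = 15598;  28606 + 15598 = 44204;  65285 + 44204 = 109489
984 + 120 = 1104;  4548 + 1104 = 5652;  15598 + 5652 = 21250;  44204 + 21250 = 65454;  109489 + 65454 = 174943
1104 + 120 = 1224;  5652 + 1224 = 6876;  21250 + 6876 = 28126;  65454 + 28126 = 93580;  174943 + 93580 = 268523
1224 + 120 = 1344;  6876 + 1344 = 8220;  28126 + 8220 = 36346;  93580 + 36346 = 129926;  268523 + 129926 = 398449

398449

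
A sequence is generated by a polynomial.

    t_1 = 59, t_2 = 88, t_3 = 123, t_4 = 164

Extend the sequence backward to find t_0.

36

Δ: 29  35  41
Δ²: 6  6
The second differences are constant at 6.
Work back: 29 − 6 = 23;  59 − 23 = 36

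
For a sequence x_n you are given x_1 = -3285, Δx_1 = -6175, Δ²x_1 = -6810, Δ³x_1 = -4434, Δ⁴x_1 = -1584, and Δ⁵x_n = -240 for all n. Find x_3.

Build the table forward from the leading diagonal:
D5: -240  -240  -240
D4: -1584  -1824  -2064
D3: -4434  -6018  -7842
D2: -6810  -11244  -17262
D1: -6175  -12985  -24229
x: -3285  -9460  -22445

-22445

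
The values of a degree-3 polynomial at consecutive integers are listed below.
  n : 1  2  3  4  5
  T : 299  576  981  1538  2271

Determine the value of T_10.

First differences: 277, 405, 557, 733
Second differences: 128, 152, 176
Third differences: 24, 24
The third differences are constant (24).
176 + 24 = 200;  733 + 200 = 933;  2271 + 933 = 3204
200 + 24 = 224;  933 + 224 = 1157;  3204 + 1157 = 4361
224 + 24 = 248;  1157 + 248 = 1405;  4361 + 1405 = 5766
248 + 24 = 272;  1405 + 272 = 1677;  5766 + 1677 = 7443
272 + 24 = 296;  1677 + 296 = 1973;  7443 + 1973 = 9416

9416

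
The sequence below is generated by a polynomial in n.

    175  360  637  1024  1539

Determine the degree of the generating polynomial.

3

First differences: 185, 277, 387, 515
Second differences: 92, 110, 128
Third differences: 18, 18
The third differences are constant, so the polynomial has degree 3.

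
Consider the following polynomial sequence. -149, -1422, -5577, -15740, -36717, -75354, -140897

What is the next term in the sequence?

-245352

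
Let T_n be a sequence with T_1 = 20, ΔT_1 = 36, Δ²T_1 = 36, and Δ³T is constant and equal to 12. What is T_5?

428

Build the table forward from the leading diagonal:
Δ³: 12, 12, 12, 12, 12
Δ²: 36, 48, 60, 72, 84
Δ: 36, 72, 120, 180, 252
T: 20, 56, 128, 248, 428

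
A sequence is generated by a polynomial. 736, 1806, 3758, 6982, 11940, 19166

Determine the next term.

29266

D1: 1070, 1952, 3224, 4958, 7226
D2: 882, 1272, 1734, 2268
D3: 390, 462, 534
D4: 72, 72
Constant fourth difference = 72, so extend:
534 + 72 = 606;  2268 + 606 = 2874;  7226 + 2874 = 10100;  19166 + 10100 = 29266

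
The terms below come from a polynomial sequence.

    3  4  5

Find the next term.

6

D1: 1  1
The first differences are constant (1).
5 + 1 = 6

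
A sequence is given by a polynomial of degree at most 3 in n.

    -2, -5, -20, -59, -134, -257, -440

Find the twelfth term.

-2675

-3 , -15 , -39 , -75 , -123 , -183
-12 , -24 , -36 , -48 , -60
-12 , -12 , -12 , -12
The third differences are constant (-12).
-60 − 12 = -72;  -183 − 72 = -255;  -440 − 255 = -695
-72 − 12 = -84;  -255 − 84 = -339;  -695 − 339 = -1034
-84 − 12 = -96;  -339 − 96 = -435;  -1034 − 435 = -1469
-96 − 12 = -108;  -435 − 108 = -543;  -1469 − 543 = -2012
-108 − 12 = -120;  -543 − 120 = -663;  -2012 − 663 = -2675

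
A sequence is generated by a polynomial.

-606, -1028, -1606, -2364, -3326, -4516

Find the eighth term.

-422, -578, -758, -962, -1190
-156, -180, -204, -228
-24, -24, -24
Constant third difference = -24, so extend:
-228 − 24 = -252;  -1190 − 252 = -1442;  -4516 − 1442 = -5958
-252 − 24 = -276;  -1442 − 276 = -1718;  -5958 − 1718 = -7676

-7676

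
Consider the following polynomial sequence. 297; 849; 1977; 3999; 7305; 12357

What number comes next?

19689

D1: 552, 1128, 2022, 3306, 5052
D2: 576, 894, 1284, 1746
D3: 318, 390, 462
D4: 72, 72
Fourth differences constant at 72.
462 + 72 = 534;  1746 + 534 = 2280;  5052 + 2280 = 7332;  12357 + 7332 = 19689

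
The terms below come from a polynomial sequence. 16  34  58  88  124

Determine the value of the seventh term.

214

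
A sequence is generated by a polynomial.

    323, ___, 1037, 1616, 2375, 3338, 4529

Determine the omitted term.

614

Using the last 5 terms:
579  759  963  1191
180  204  228
24  24
Constant third difference = 24.
Extend backward: 180 − 24 = 156;  579 − 156 = 423;  1037 − 423 = 614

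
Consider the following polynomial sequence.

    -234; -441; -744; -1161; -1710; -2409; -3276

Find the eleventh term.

-207 , -303 , -417 , -549 , -699 , -867
-96 , -114 , -132 , -150 , -168
-18 , -18 , -18 , -18
Constant third difference = -18, so extend:
-168 − 18 = -186;  -867 − 186 = -1053;  -3276 − 1053 = -4329
-186 − 18 = -204;  -1053 − 204 = -1257;  -4329 − 1257 = -5586
-204 − 18 = -222;  -1257 − 222 = -1479;  -5586 − 1479 = -7065
-222 − 18 = -240;  -1479 − 240 = -1719;  -7065 − 1719 = -8784

-8784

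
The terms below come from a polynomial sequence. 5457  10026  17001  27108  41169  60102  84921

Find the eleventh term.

266697

First differences: 4569, 6975, 10107, 14061, 18933, 24819
Second differences: 2406, 3132, 3954, 4872, 5886
Third differences: 726, 822, 918, 1014
Fourth differences: 96, 96, 96
Fourth differences constant at 96.
1014 + 96 = 1110;  5886 + 1110 = 6996;  24819 + 6996 = 31815;  84921 + 31815 = 116736
1110 + 96 = 1206;  6996 + 1206 = 8202;  31815 + 8202 = 40017;  116736 + 40017 = 156753
1206 + 96 = 1302;  8202 + 1302 = 9504;  40017 + 9504 = 49521;  156753 + 49521 = 206274
1302 + 96 = 1398;  9504 + 1398 = 10902;  49521 + 10902 = 60423;  206274 + 60423 = 266697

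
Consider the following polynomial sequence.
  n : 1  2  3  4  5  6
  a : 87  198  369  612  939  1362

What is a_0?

24

D1: 111  171  243  327  423
D2: 60  72  84  96
D3: 12  12  12
The third differences are constant at 12.
Work back: 60 − 12 = 48;  111 − 48 = 63;  87 − 63 = 24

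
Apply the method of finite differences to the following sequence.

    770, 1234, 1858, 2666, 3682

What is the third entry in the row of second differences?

D1: 464, 624, 808, 1016
D2: 160, 184, 208
D3: 24, 24

208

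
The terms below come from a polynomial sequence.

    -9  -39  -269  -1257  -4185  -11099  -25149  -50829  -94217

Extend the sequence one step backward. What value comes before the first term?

-5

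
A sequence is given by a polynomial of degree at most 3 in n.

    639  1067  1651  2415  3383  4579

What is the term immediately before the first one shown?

428  584  764  968  1196
156  180  204  228
24  24  24
The third differences are constant at 24.
Work back: 156 − 24 = 132;  428 − 132 = 296;  639 − 296 = 343

343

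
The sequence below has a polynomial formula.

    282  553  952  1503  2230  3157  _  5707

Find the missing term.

4308

Using the first 6 terms:
D1: 271, 399, 551, 727, 927
D2: 128, 152, 176, 200
D3: 24, 24, 24
Constant third difference = 24.
Extend forward: 200 + 24 = 224;  927 + 224 = 1151;  3157 + 1151 = 4308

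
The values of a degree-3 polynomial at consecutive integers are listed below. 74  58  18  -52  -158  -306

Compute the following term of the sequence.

First differences: -16, -40, -70, -106, -148
Second differences: -24, -30, -36, -42
Third differences: -6, -6, -6
Third differences constant at -6.
-42 − 6 = -48;  -148 − 48 = -196;  -306 − 196 = -502

-502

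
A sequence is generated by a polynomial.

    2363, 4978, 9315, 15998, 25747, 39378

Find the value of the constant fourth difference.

Δ: 2615, 4337, 6683, 9749, 13631
Δ²: 1722, 2346, 3066, 3882
Δ³: 624, 720, 816
Δ⁴: 96, 96

96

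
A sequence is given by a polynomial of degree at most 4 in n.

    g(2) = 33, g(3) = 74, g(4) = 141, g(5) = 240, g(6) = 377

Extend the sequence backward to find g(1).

12

Δ: 41  67  99  137
Δ²: 26  32  38
Δ³: 6  6
The third differences are constant at 6.
Work back: 26 − 6 = 20;  41 − 20 = 21;  33 − 21 = 12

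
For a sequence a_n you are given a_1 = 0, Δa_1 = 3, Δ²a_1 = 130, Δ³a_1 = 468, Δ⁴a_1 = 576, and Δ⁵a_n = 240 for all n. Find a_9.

83632

Build the table forward from the leading diagonal:
Fifth differences: 240  240  240  240  240  240  240  240  240
Fourth differences: 576  816  1056  1296  1536  1776  2016  2256  2496
Third differences: 468  1044  1860  2916  4212  5748  7524  9540  11796
Second differences: 130  598  1642  3502  6418  10630  16378  23902  33442
First differences: 3  133  731  2373  5875  12293  22923  39301  63203
a: 0  3  136  867  3240  9115  21408  44331  83632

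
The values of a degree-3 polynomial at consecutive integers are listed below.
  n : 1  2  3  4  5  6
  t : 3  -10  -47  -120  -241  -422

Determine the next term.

-675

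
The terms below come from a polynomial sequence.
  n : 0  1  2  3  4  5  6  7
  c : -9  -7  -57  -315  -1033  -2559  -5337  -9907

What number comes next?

2, -50, -258, -718, -1526, -2778, -4570
-52, -208, -460, -808, -1252, -1792
-156, -252, -348, -444, -540
-96, -96, -96, -96
The fourth differences are constant (-96).
-540 − 96 = -636;  -1792 − 636 = -2428;  -4570 − 2428 = -6998;  -9907 − 6998 = -16905

-16905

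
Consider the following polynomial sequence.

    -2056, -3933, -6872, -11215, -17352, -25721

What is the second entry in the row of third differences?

-390

D1: -1877, -2939, -4343, -6137, -8369
D2: -1062, -1404, -1794, -2232
D3: -342, -390, -438
D4: -48, -48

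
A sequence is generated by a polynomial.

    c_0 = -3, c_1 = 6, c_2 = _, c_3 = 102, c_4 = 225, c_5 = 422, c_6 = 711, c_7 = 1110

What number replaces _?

Using the last 5 terms:
First differences: 123  197  289  399
Second differences: 74  92  110
Third differences: 18  18
Constant third difference = 18.
Extend backward: 74 − 18 = 56;  123 − 56 = 67;  102 − 67 = 35

35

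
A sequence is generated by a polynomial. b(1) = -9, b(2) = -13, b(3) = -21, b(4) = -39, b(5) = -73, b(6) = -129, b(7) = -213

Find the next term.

-331

First differences: -4 , -8 , -18 , -34 , -56 , -84
Second differences: -4 , -10 , -16 , -22 , -28
Third differences: -6 , -6 , -6 , -6
Constant third difference = -6, so extend:
-28 − 6 = -34;  -84 − 34 = -118;  -213 − 118 = -331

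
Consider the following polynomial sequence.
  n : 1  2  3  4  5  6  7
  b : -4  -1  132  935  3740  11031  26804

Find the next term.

D1: 3 , 133 , 803 , 2805 , 7291 , 15773
D2: 130 , 670 , 2002 , 4486 , 8482
D3: 540 , 1332 , 2484 , 3996
D4: 792 , 1152 , 1512
D5: 360 , 360
The fifth differences are constant (360).
1512 + 360 = 1872;  3996 + 1872 = 5868;  8482 + 5868 = 14350;  15773 + 14350 = 30123;  26804 + 30123 = 56927

56927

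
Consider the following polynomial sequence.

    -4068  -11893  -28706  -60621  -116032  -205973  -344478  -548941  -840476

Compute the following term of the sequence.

-1244277

Δ: -7825, -16813, -31915, -55411, -89941, -138505, -204463, -291535
Δ²: -8988, -15102, -23496, -34530, -48564, -65958, -87072
Δ³: -6114, -8394, -11034, -14034, -17394, -21114
Δ⁴: -2280, -2640, -3000, -3360, -3720
Δ⁵: -360, -360, -360, -360
Fifth differences constant at -360.
-3720 − 360 = -4080;  -21114 − 4080 = -25194;  -87072 − 25194 = -112266;  -291535 − 112266 = -403801;  -840476 − 403801 = -1244277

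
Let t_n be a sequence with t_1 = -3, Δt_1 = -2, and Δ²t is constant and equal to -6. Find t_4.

-27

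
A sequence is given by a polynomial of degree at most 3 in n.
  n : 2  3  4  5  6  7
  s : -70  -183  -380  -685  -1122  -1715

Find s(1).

First differences: -113  -197  -305  -437  -593
Second differences: -84  -108  -132  -156
Third differences: -24  -24  -24
The third differences are constant at -24.
Work back: -84 + 24 = -60;  -113 + 60 = -53;  -70 + 53 = -17

-17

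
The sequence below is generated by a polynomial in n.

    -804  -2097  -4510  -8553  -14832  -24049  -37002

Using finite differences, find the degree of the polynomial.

4

Δ: -1293, -2413, -4043, -6279, -9217, -12953
Δ²: -1120, -1630, -2236, -2938, -3736
Δ³: -510, -606, -702, -798
Δ⁴: -96, -96, -96
The fourth differences are constant, so the polynomial has degree 4.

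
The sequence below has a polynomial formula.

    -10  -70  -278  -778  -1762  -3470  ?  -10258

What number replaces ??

Using the first 6 terms:
First differences: -60, -208, -500, -984, -1708
Second differences: -148, -292, -484, -724
Third differences: -144, -192, -240
Fourth differences: -48, -48
Constant fourth difference = -48.
Extend forward: -240 − 48 = -288;  -724 − 288 = -1012;  -1708 − 1012 = -2720;  -3470 − 2720 = -6190

-6190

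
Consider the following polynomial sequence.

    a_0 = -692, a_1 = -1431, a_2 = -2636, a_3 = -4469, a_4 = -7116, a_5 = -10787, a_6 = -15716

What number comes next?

-22161

D1: -739, -1205, -1833, -2647, -3671, -4929
D2: -466, -628, -814, -1024, -1258
D3: -162, -186, -210, -234
D4: -24, -24, -24
The fourth differences are constant (-24).
-234 − 24 = -258;  -1258 − 258 = -1516;  -4929 − 1516 = -6445;  -15716 − 6445 = -22161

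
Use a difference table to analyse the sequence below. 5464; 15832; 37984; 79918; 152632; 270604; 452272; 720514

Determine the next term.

D1: 10368, 22152, 41934, 72714, 117972, 181668, 268242
D2: 11784, 19782, 30780, 45258, 63696, 86574
D3: 7998, 10998, 14478, 18438, 22878
D4: 3000, 3480, 3960, 4440
D5: 480, 480, 480
Fifth differences constant at 480.
4440 + 480 = 4920;  22878 + 4920 = 27798;  86574 + 27798 = 114372;  268242 + 114372 = 382614;  720514 + 382614 = 1103128

1103128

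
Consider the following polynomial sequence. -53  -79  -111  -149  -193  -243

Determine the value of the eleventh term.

-26, -32, -38, -44, -50
-6, -6, -6, -6
Second differences constant at -6.
-50 − 6 = -56;  -243 − 56 = -299
-56 − 6 = -62;  -299 − 62 = -361
-62 − 6 = -68;  -361 − 68 = -429
-68 − 6 = -74;  -429 − 74 = -503
-74 − 6 = -80;  -503 − 80 = -583

-583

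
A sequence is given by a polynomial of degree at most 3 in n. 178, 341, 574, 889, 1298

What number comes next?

First differences: 163 , 233 , 315 , 409
Second differences: 70 , 82 , 94
Third differences: 12 , 12
The third differences are constant (12).
94 + 12 = 106;  409 + 106 = 515;  1298 + 515 = 1813

1813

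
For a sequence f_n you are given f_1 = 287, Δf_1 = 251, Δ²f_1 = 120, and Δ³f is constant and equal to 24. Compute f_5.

Build the table forward from the leading diagonal:
Third differences: 24, 24, 24, 24, 24
Second differences: 120, 144, 168, 192, 216
First differences: 251, 371, 515, 683, 875
f: 287, 538, 909, 1424, 2107

2107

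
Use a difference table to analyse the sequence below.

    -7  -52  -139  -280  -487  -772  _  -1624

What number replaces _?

Using the first 6 terms:
First differences: -45  -87  -141  -207  -285
Second differences: -42  -54  -66  -78
Third differences: -12  -12  -12
Constant third difference = -12.
Extend forward: -78 − 12 = -90;  -285 − 90 = -375;  -772 − 375 = -1147

-1147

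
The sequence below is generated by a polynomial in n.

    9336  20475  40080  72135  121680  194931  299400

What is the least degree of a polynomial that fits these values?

5

Δ: 11139, 19605, 32055, 49545, 73251, 104469
Δ²: 8466, 12450, 17490, 23706, 31218
Δ³: 3984, 5040, 6216, 7512
Δ⁴: 1056, 1176, 1296
Δ⁵: 120, 120
The fifth differences are constant, so the polynomial has degree 5.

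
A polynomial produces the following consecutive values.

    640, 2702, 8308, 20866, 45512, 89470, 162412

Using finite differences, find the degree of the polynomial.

First differences: 2062, 5606, 12558, 24646, 43958, 72942
Second differences: 3544, 6952, 12088, 19312, 28984
Third differences: 3408, 5136, 7224, 9672
Fourth differences: 1728, 2088, 2448
Fifth differences: 360, 360
The fifth differences are constant, so the polynomial has degree 5.

5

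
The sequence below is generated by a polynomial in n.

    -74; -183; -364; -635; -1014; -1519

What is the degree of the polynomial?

3

D1: -109, -181, -271, -379, -505
D2: -72, -90, -108, -126
D3: -18, -18, -18
The third differences are constant, so the polynomial has degree 3.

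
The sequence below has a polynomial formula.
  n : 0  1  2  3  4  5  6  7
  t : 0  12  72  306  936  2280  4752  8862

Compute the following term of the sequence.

15216

12, 60, 234, 630, 1344, 2472, 4110
48, 174, 396, 714, 1128, 1638
126, 222, 318, 414, 510
96, 96, 96, 96
Fourth differences constant at 96.
510 + 96 = 606;  1638 + 606 = 2244;  4110 + 2244 = 6354;  8862 + 6354 = 15216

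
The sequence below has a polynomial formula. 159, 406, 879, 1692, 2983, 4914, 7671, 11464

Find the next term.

First differences: 247  473  813  1291  1931  2757  3793
Second differences: 226  340  478  640  826  1036
Third differences: 114  138  162  186  210
Fourth differences: 24  24  24  24
Constant fourth difference = 24, so extend:
210 + 24 = 234;  1036 + 234 = 1270;  3793 + 1270 = 5063;  11464 + 5063 = 16527

16527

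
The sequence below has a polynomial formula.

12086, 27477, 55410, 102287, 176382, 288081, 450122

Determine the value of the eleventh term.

1952226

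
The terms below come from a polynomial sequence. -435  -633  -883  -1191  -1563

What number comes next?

-2005

Δ: -198  -250  -308  -372
Δ²: -52  -58  -64
Δ³: -6  -6
The third differences are constant (-6).
-64 − 6 = -70;  -372 − 70 = -442;  -1563 − 442 = -2005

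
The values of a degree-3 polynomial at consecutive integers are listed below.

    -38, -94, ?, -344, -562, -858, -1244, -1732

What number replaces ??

-192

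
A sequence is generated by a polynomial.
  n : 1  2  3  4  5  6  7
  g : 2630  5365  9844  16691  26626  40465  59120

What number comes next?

2735  4479  6847  9935  13839  18655
1744  2368  3088  3904  4816
624  720  816  912
96  96  96
Fourth differences constant at 96.
912 + 96 = 1008;  4816 + 1008 = 5824;  18655 + 5824 = 24479;  59120 + 24479 = 83599

83599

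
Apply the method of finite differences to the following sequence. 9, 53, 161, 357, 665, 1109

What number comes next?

1713

Δ: 44 , 108 , 196 , 308 , 444
Δ²: 64 , 88 , 112 , 136
Δ³: 24 , 24 , 24
Third differences constant at 24.
136 + 24 = 160;  444 + 160 = 604;  1109 + 604 = 1713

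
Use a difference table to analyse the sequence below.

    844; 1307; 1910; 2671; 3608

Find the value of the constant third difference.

First differences: 463, 603, 761, 937
Second differences: 140, 158, 176
Third differences: 18, 18

18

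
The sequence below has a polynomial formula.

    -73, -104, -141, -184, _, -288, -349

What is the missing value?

-233

Using the first 4 terms:
First differences: -31  -37  -43
Second differences: -6  -6
Constant second difference = -6.
Extend forward: -43 − 6 = -49;  -184 − 49 = -233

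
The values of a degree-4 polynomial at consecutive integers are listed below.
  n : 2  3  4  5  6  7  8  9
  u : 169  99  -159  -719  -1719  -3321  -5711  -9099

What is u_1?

First differences: -70, -258, -560, -1000, -1602, -2390, -3388
Second differences: -188, -302, -440, -602, -788, -998
Third differences: -114, -138, -162, -186, -210
Fourth differences: -24, -24, -24, -24
The fourth differences are constant at -24.
Work back: -114 + 24 = -90;  -188 + 90 = -98;  -70 + 98 = 28;  169 − 28 = 141

141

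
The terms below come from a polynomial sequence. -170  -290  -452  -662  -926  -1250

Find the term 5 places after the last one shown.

-3980

First differences: -120, -162, -210, -264, -324
Second differences: -42, -48, -54, -60
Third differences: -6, -6, -6
The third differences are constant (-6).
-60 − 6 = -66;  -324 − 66 = -390;  -1250 − 390 = -1640
-66 − 6 = -72;  -390 − 72 = -462;  -1640 − 462 = -2102
-72 − 6 = -78;  -462 − 78 = -540;  -2102 − 540 = -2642
-78 − 6 = -84;  -540 − 84 = -624;  -2642 − 624 = -3266
-84 − 6 = -90;  -624 − 90 = -714;  -3266 − 714 = -3980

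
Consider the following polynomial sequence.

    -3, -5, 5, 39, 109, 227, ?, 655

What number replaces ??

405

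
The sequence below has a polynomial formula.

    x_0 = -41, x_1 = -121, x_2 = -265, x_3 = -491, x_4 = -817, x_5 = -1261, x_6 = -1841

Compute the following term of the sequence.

First differences: -80 , -144 , -226 , -326 , -444 , -580
Second differences: -64 , -82 , -100 , -118 , -136
Third differences: -18 , -18 , -18 , -18
Constant third difference = -18, so extend:
-136 − 18 = -154;  -580 − 154 = -734;  -1841 − 734 = -2575

-2575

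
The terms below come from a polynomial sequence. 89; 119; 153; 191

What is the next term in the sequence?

First differences: 30  34  38
Second differences: 4  4
Constant second difference = 4, so extend:
38 + 4 = 42;  191 + 42 = 233

233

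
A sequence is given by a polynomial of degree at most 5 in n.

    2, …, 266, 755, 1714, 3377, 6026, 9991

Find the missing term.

Using the last 6 terms:
First differences: 489  959  1663  2649  3965
Second differences: 470  704  986  1316
Third differences: 234  282  330
Fourth differences: 48  48
Constant fourth difference = 48.
Extend backward: 234 − 48 = 186;  470 − 186 = 284;  489 − 284 = 205;  266 − 205 = 61

61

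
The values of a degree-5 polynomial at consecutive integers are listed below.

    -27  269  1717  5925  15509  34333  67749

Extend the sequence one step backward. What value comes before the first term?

Δ: 296  1448  4208  9584  18824  33416
Δ²: 1152  2760  5376  9240  14592
Δ³: 1608  2616  3864  5352
Δ⁴: 1008  1248  1488
Δ⁵: 240  240
The fifth differences are constant at 240.
Work back: 1008 − 240 = 768;  1608 − 768 = 840;  1152 − 840 = 312;  296 − 312 = -16;  -27 + 16 = -11

-11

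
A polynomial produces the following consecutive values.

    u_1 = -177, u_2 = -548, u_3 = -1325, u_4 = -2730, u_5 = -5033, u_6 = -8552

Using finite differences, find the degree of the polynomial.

4

Δ: -371, -777, -1405, -2303, -3519
Δ²: -406, -628, -898, -1216
Δ³: -222, -270, -318
Δ⁴: -48, -48
The fourth differences are constant, so the polynomial has degree 4.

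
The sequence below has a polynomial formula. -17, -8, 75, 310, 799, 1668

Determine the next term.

Δ: 9, 83, 235, 489, 869
Δ²: 74, 152, 254, 380
Δ³: 78, 102, 126
Δ⁴: 24, 24
Fourth differences constant at 24.
126 + 24 = 150;  380 + 150 = 530;  869 + 530 = 1399;  1668 + 1399 = 3067

3067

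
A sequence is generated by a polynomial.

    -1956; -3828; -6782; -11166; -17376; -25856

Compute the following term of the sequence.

-37098

Δ: -1872, -2954, -4384, -6210, -8480
Δ²: -1082, -1430, -1826, -2270
Δ³: -348, -396, -444
Δ⁴: -48, -48
The fourth differences are constant (-48).
-444 − 48 = -492;  -2270 − 492 = -2762;  -8480 − 2762 = -11242;  -25856 − 11242 = -37098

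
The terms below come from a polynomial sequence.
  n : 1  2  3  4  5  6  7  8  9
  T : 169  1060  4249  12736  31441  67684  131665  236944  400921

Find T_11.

891, 3189, 8487, 18705, 36243, 63981, 105279, 163977
2298, 5298, 10218, 17538, 27738, 41298, 58698
3000, 4920, 7320, 10200, 13560, 17400
1920, 2400, 2880, 3360, 3840
480, 480, 480, 480
The fifth differences are constant (480).
3840 + 480 = 4320;  17400 + 4320 = 21720;  58698 + 21720 = 80418;  163977 + 80418 = 244395;  400921 + 244395 = 645316
4320 + 480 = 4800;  21720 + 4800 = 26520;  80418 + 26520 = 106938;  244395 + 106938 = 351333;  645316 + 351333 = 996649

996649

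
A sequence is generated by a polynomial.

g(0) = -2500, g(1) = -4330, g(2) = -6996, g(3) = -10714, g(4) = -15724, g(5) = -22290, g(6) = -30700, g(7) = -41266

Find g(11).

-1830, -2666, -3718, -5010, -6566, -8410, -10566
-836, -1052, -1292, -1556, -1844, -2156
-216, -240, -264, -288, -312
-24, -24, -24, -24
Constant fourth difference = -24, so extend:
-312 − 24 = -336;  -2156 − 336 = -2492;  -10566 − 2492 = -13058;  -41266 − 13058 = -54324
-336 − 24 = -360;  -2492 − 360 = -2852;  -13058 − 2852 = -15910;  -54324 − 15910 = -70234
-360 − 24 = -384;  -2852 − 384 = -3236;  -15910 − 3236 = -19146;  -70234 − 19146 = -89380
-384 − 24 = -408;  -3236 − 408 = -3644;  -19146 − 3644 = -22790;  -89380 − 22790 = -112170

-112170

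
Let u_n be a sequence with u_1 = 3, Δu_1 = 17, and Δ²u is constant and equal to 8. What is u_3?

Build the table forward from the leading diagonal:
Δ²: 8  8  8
Δ: 17  25  33
u: 3  20  45

45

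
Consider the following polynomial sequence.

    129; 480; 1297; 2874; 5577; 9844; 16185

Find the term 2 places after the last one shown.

37489

Δ: 351  817  1577  2703  4267  6341
Δ²: 466  760  1126  1564  2074
Δ³: 294  366  438  510
Δ⁴: 72  72  72
The fourth differences are constant (72).
510 + 72 = 582;  2074 + 582 = 2656;  6341 + 2656 = 8997;  16185 + 8997 = 25182
582 + 72 = 654;  2656 + 654 = 3310;  8997 + 3310 = 12307;  25182 + 12307 = 37489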